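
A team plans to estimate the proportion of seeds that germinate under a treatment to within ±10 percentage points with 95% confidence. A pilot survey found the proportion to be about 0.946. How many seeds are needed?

For a proportion with margin E = 0.1 at 95% confidence, z = 1.960.
n = p̂(1−p̂)(z/E)² = 0.946 × 0.054 × (1.960/0.1)² = 19.62
Round up: n = 20.

20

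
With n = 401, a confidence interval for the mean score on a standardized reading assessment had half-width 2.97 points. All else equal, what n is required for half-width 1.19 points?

n = 2498

Margin of error scales as 1/√n, so n₂ = n₁·(E₁/E₂)².
n₂ = 401 × (2.97/1.19)² = 401 × 6.229 = 2497.83
Round up: n₂ = 2498.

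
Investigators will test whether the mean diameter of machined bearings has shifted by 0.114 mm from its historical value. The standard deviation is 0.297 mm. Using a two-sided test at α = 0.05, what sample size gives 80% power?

For a one-sample z-test, n = ((z_{α/2} + z_β)·σ/δ)².
z_{α/2} = 1.960 (two-sided α = 0.05); z_β = 0.842 (power 80% → β = 0.2).
n = (2.802 × 0.297 / 0.114)² = 53.29
Round up: n = 54.

54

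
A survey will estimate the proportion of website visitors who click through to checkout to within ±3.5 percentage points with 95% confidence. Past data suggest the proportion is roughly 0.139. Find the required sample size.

For a proportion with margin E = 0.035 at 95% confidence, z = 1.960.
n = p̂(1−p̂)(z/E)² = 0.139 × 0.861 × (1.960/0.035)² = 375.31
Round up: n = 376.

376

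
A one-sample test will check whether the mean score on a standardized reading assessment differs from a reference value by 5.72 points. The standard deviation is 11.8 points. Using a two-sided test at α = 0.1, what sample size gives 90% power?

37

For a one-sample z-test, n = ((z_{α/2} + z_β)·σ/δ)².
z_{α/2} = 1.645 (two-sided α = 0.1); z_β = 1.282 (power 90% → β = 0.1).
n = (2.927 × 11.8 / 5.72)² = 36.46
Round up: n = 37.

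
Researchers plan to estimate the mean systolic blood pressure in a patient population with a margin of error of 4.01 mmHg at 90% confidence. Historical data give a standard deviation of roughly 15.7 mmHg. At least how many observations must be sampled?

For a mean, the margin of error is E = z·σ/√n, so n = (zσ/E)².
At 90% confidence, z = 1.645.
n = (1.645 × 15.7 / 4.01)² = 41.48
Round up: n = 42.

n = 42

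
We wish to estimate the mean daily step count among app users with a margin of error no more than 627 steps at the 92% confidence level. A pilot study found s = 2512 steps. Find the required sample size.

For a mean, the margin of error is E = z·σ/√n, so n = (zσ/E)².
At 92% confidence, z = 1.751.
n = (1.751 × 2512 / 627)² = 49.21
Round up: n = 50.

50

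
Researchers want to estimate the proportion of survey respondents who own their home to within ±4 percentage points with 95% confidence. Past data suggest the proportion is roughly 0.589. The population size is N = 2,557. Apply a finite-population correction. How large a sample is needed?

474

For a proportion with margin E = 0.04 at 95% confidence, z = 1.960.
n = p̂(1−p̂)(z/E)² = 0.589 × 0.411 × (1.960/0.04)² = 581.23 — call this n₀.
Finite-population correction with N = 2,557: n = n₀ / (1 + (n₀−1)/N) = 581.23 / 1.227 = 473.70
Round up: n = 474.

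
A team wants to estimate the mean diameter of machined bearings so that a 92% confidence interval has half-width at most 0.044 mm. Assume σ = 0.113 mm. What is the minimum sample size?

21

For a mean, the margin of error is E = z·σ/√n, so n = (zσ/E)².
At 92% confidence, z = 1.751.
n = (1.751 × 0.113 / 0.044)² = 20.22
Round up: n = 21.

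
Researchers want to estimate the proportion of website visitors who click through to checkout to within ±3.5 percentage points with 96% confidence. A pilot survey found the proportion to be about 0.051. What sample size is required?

167

For a proportion with margin E = 0.035 at 96% confidence, z = 2.054.
n = p̂(1−p̂)(z/E)² = 0.051 × 0.949 × (2.054/0.035)² = 166.69
Round up: n = 167.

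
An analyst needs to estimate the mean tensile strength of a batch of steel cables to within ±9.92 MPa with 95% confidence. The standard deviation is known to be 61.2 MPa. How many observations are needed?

147

For a mean, the margin of error is E = z·σ/√n, so n = (zσ/E)².
At 95% confidence, z = 1.960.
n = (1.960 × 61.2 / 9.92)² = 146.21
Round up: n = 147.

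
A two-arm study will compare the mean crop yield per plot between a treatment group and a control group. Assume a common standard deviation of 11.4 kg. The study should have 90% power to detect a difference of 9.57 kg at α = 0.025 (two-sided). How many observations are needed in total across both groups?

72 total

For two equal groups, n per group = 2·((z_{α/2} + z_β)·σ/δ)².
z_{α/2} = 2.241; z_β = 1.282 (power 90%).
n = 2 × (3.523 × 11.4 / 9.57)² = 2 × 17.61 = 35.22
Round up: n = 36 per group.
Total across both groups: 2 × 36 = 72.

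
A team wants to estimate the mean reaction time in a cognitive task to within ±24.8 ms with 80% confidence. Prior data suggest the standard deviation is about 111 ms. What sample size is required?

33

For a mean, the margin of error is E = z·σ/√n, so n = (zσ/E)².
At 80% confidence, z = 1.282.
n = (1.282 × 111 / 24.8)² = 32.92
Round up: n = 33.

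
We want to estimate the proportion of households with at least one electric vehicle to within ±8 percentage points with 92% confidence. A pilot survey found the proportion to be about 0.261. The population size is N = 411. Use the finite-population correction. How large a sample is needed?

76

For a proportion with margin E = 0.08 at 92% confidence, z = 1.751.
n = p̂(1−p̂)(z/E)² = 0.261 × 0.739 × (1.751/0.08)² = 92.40 — call this n₀.
Finite-population correction with N = 411: n = n₀ / (1 + (n₀−1)/N) = 92.40 / 1.222 = 75.61
Round up: n = 76.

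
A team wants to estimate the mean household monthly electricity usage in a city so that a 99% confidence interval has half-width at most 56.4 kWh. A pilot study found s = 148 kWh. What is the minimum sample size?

For a mean, the margin of error is E = z·σ/√n, so n = (zσ/E)².
At 99% confidence, z = 2.576.
n = (2.576 × 148 / 56.4)² = 45.69
Round up: n = 46.

46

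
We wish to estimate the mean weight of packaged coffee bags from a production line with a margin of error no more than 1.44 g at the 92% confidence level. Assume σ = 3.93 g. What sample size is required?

For a mean, the margin of error is E = z·σ/√n, so n = (zσ/E)².
At 92% confidence, z = 1.751.
n = (1.751 × 3.93 / 1.44)² = 22.84
Round up: n = 23.

23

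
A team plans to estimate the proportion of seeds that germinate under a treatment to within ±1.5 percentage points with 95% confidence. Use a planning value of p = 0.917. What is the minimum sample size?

For a proportion with margin E = 0.015 at 95% confidence, z = 1.960.
n = p̂(1−p̂)(z/E)² = 0.917 × 0.083 × (1.960/0.015)² = 1299.50
Round up: n = 1300.

n = 1300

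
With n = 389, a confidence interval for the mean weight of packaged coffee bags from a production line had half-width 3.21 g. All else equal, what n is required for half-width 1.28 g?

2447

Margin of error scales as 1/√n, so n₂ = n₁·(E₁/E₂)².
n₂ = 389 × (3.21/1.28)² = 389 × 6.289 = 2446.42
Round up: n₂ = 2447.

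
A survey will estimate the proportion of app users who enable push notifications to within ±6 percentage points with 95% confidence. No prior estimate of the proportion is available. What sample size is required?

For a proportion with margin E = 0.06 at 95% confidence, z = 1.960.
With no prior estimate, use p = 0.5, which maximizes p(1−p) at 0.25.
n = 0.25 × (z/E)² = 0.25 × (1.960/0.06)² = 266.78
Round up: n = 267.

267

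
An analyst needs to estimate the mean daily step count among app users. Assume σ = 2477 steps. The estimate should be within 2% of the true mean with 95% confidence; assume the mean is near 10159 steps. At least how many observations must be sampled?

For a mean, the margin of error is E = z·σ/√n, so n = (zσ/E)².
At 95% confidence, z = 1.960.
E = 2% of 10159 = 203.2 steps.
n = (1.960 × 2477 / 203.2)² = 570.96
Round up: n = 571.

571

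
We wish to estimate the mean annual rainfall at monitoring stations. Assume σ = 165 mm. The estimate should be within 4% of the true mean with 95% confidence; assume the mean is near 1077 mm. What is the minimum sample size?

n = 57

For a mean, the margin of error is E = z·σ/√n, so n = (zσ/E)².
At 95% confidence, z = 1.960.
E = 4% of 1077 = 43.08 mm.
n = (1.960 × 165 / 43.08)² = 56.35
Round up: n = 57.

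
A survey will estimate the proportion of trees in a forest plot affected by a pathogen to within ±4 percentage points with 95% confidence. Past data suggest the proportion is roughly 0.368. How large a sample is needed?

n = 559

For a proportion with margin E = 0.04 at 95% confidence, z = 1.960.
n = p̂(1−p̂)(z/E)² = 0.368 × 0.632 × (1.960/0.04)² = 558.41
Round up: n = 559.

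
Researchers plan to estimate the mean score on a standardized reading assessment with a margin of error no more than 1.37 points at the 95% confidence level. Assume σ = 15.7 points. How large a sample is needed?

For a mean, the margin of error is E = z·σ/√n, so n = (zσ/E)².
At 95% confidence, z = 1.960.
n = (1.960 × 15.7 / 1.37)² = 504.51
Round up: n = 505.

505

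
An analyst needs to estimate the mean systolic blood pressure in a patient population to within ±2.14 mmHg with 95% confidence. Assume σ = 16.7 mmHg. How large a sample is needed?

234

For a mean, the margin of error is E = z·σ/√n, so n = (zσ/E)².
At 95% confidence, z = 1.960.
n = (1.960 × 16.7 / 2.14)² = 233.95
Round up: n = 234.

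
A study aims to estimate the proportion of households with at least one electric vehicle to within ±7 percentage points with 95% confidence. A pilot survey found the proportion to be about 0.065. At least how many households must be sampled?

48

For a proportion with margin E = 0.07 at 95% confidence, z = 1.960.
n = p̂(1−p̂)(z/E)² = 0.065 × 0.935 × (1.960/0.07)² = 47.65
Round up: n = 48.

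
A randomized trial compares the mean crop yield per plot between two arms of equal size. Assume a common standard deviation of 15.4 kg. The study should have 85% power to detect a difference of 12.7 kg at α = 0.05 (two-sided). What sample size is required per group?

For two equal groups, n per group = 2·((z_{α/2} + z_β)·σ/δ)².
z_{α/2} = 1.960; z_β = 1.036 (power 85%).
n = 2 × (2.996 × 15.4 / 12.7)² = 2 × 13.20 = 26.40
Round up: n = 27 per group.

27 per group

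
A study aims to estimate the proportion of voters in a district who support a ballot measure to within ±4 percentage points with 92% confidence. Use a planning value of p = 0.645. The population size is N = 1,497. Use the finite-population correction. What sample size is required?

n = 340

For a proportion with margin E = 0.04 at 92% confidence, z = 1.751.
n = p̂(1−p̂)(z/E)² = 0.645 × 0.355 × (1.751/0.04)² = 438.77 — call this n₀.
Finite-population correction with N = 1,497: n = n₀ / (1 + (n₀−1)/N) = 438.77 / 1.292 = 339.61
Round up: n = 340.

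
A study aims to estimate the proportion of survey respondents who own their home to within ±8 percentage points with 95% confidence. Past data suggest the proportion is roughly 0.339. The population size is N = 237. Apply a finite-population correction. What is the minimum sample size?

n = 87

For a proportion with margin E = 0.08 at 95% confidence, z = 1.960.
n = p̂(1−p̂)(z/E)² = 0.339 × 0.661 × (1.960/0.08)² = 134.50 — call this n₀.
Finite-population correction with N = 237: n = n₀ / (1 + (n₀−1)/N) = 134.50 / 1.563 = 86.05
Round up: n = 87.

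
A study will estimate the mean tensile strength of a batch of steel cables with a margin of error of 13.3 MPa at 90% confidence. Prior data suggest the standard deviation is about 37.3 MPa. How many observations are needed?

For a mean, the margin of error is E = z·σ/√n, so n = (zσ/E)².
At 90% confidence, z = 1.645.
n = (1.645 × 37.3 / 13.3)² = 21.28
Round up: n = 22.

22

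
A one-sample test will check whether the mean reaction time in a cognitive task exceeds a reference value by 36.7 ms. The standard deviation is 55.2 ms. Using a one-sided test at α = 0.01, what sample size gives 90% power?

n = 30

For a one-sample z-test, n = ((z_α + z_β)·σ/δ)².
z_α = 2.326 (one-sided α = 0.01); z_β = 1.282 (power 90% → β = 0.1).
n = (3.608 × 55.2 / 36.7)² = 29.45
Round up: n = 30.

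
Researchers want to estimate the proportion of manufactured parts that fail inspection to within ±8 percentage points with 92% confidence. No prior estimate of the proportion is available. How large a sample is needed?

120

For a proportion with margin E = 0.08 at 92% confidence, z = 1.751.
With no prior estimate, use p = 0.5, which maximizes p(1−p) at 0.25.
n = 0.25 × (z/E)² = 0.25 × (1.751/0.08)² = 119.77
Round up: n = 120.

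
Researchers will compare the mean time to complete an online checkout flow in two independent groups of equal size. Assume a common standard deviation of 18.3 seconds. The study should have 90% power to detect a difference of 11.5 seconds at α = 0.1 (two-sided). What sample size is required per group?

44 per group

For two equal groups, n per group = 2·((z_{α/2} + z_β)·σ/δ)².
z_{α/2} = 1.645; z_β = 1.282 (power 90%).
n = 2 × (2.927 × 18.3 / 11.5)² = 2 × 21.69 = 43.38
Round up: n = 44 per group.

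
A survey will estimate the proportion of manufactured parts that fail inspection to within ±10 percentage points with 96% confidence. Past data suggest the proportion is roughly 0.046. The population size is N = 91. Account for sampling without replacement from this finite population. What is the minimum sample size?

n = 16

For a proportion with margin E = 0.1 at 96% confidence, z = 2.054.
n = p̂(1−p̂)(z/E)² = 0.046 × 0.954 × (2.054/0.1)² = 18.51 — call this n₀.
Finite-population correction with N = 91: n = n₀ / (1 + (n₀−1)/N) = 18.51 / 1.192 = 15.53
Round up: n = 16.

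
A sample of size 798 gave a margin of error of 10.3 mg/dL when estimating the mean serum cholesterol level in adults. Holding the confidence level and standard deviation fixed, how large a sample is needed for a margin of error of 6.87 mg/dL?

1794

Margin of error scales as 1/√n, so n₂ = n₁·(E₁/E₂)².
n₂ = 798 × (10.3/6.87)² = 798 × 2.248 = 1793.90
Round up: n₂ = 1794.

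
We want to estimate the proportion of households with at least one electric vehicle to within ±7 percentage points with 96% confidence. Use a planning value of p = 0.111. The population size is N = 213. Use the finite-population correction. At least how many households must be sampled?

For a proportion with margin E = 0.07 at 96% confidence, z = 2.054.
n = p̂(1−p̂)(z/E)² = 0.111 × 0.889 × (2.054/0.07)² = 84.96 — call this n₀.
Finite-population correction with N = 213: n = n₀ / (1 + (n₀−1)/N) = 84.96 / 1.394 = 60.95
Round up: n = 61.

n = 61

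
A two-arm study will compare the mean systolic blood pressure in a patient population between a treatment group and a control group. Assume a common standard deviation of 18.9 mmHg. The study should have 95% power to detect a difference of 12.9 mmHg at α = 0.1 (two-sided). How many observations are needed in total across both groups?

For two equal groups, n per group = 2·((z_{α/2} + z_β)·σ/δ)².
z_{α/2} = 1.645; z_β = 1.645 (power 95%).
n = 2 × (3.290 × 18.9 / 12.9)² = 2 × 23.23 = 46.46
Round up: n = 47 per group.
Total across both groups: 2 × 47 = 94.

94 total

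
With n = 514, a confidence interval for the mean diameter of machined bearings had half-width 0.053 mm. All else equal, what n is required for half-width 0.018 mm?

Margin of error scales as 1/√n, so n₂ = n₁·(E₁/E₂)².
n₂ = 514 × (0.053/0.018)² = 514 × 8.67 = 4456.38
Round up: n₂ = 4457.

4457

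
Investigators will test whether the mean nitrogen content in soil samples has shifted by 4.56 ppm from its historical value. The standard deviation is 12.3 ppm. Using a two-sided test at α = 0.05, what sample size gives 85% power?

n = 66

For a one-sample z-test, n = ((z_{α/2} + z_β)·σ/δ)².
z_{α/2} = 1.960 (two-sided α = 0.05); z_β = 1.036 (power 85% → β = 0.15).
n = (2.996 × 12.3 / 4.56)² = 65.31
Round up: n = 66.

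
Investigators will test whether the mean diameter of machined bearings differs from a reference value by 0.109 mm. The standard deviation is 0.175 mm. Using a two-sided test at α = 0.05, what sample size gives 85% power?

For a one-sample z-test, n = ((z_{α/2} + z_β)·σ/δ)².
z_{α/2} = 1.960 (two-sided α = 0.05); z_β = 1.036 (power 85% → β = 0.15).
n = (2.996 × 0.175 / 0.109)² = 23.14
Round up: n = 24.

24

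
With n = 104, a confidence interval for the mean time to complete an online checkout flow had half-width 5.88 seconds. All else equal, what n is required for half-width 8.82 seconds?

47

Margin of error scales as 1/√n, so n₂ = n₁·(E₁/E₂)².
n₂ = 104 × (5.88/8.82)² = 104 × 0.4444 = 46.22
Round up: n₂ = 47.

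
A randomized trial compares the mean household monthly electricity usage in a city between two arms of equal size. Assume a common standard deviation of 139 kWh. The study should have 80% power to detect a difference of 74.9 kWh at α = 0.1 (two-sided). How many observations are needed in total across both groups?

86 total

For two equal groups, n per group = 2·((z_{α/2} + z_β)·σ/δ)².
z_{α/2} = 1.645; z_β = 0.842 (power 80%).
n = 2 × (2.487 × 139 / 74.9)² = 2 × 21.30 = 42.60
Round up: n = 43 per group.
Total across both groups: 2 × 43 = 86.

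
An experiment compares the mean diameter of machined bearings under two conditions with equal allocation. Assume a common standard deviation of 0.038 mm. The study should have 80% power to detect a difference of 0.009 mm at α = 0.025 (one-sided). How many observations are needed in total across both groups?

560 total

For two equal groups, n per group = 2·((z_α + z_β)·σ/δ)².
z_α = 1.960; z_β = 0.842 (power 80%).
n = 2 × (2.802 × 0.038 / 0.009)² = 2 × 139.96 = 279.92
Round up: n = 280 per group.
Total across both groups: 2 × 280 = 560.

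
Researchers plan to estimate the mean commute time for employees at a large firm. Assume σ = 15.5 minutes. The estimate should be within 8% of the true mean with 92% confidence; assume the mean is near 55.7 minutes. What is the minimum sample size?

38

For a mean, the margin of error is E = z·σ/√n, so n = (zσ/E)².
At 92% confidence, z = 1.751.
E = 8% of 55.7 = 4.456 minutes.
n = (1.751 × 15.5 / 4.456)² = 37.10
Round up: n = 38.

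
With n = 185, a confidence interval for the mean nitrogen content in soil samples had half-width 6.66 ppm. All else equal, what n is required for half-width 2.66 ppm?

1160

Margin of error scales as 1/√n, so n₂ = n₁·(E₁/E₂)².
n₂ = 185 × (6.66/2.66)² = 185 × 6.269 = 1159.77
Round up: n₂ = 1160.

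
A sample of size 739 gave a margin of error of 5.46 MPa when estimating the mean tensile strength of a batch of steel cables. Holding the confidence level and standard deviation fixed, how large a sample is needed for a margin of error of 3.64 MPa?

1663

Margin of error scales as 1/√n, so n₂ = n₁·(E₁/E₂)².
n₂ = 739 × (5.46/3.64)² = 739 × 2.25 = 1662.75
Round up: n₂ = 1663.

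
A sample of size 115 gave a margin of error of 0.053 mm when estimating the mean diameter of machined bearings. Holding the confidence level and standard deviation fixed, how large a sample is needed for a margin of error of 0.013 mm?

n = 1912

Margin of error scales as 1/√n, so n₂ = n₁·(E₁/E₂)².
n₂ = 115 × (0.053/0.013)² = 115 × 16.62 = 1911.30
Round up: n₂ = 1912.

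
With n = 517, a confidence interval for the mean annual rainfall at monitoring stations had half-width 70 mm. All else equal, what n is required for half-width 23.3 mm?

Margin of error scales as 1/√n, so n₂ = n₁·(E₁/E₂)².
n₂ = 517 × (70/23.3)² = 517 × 9.026 = 4666.44
Round up: n₂ = 4667.

4667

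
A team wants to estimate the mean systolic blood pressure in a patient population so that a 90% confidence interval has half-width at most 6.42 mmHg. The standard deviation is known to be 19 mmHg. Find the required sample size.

For a mean, the margin of error is E = z·σ/√n, so n = (zσ/E)².
At 90% confidence, z = 1.645.
n = (1.645 × 19 / 6.42)² = 23.70
Round up: n = 24.

24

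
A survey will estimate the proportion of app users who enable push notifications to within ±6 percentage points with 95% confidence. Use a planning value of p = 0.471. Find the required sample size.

For a proportion with margin E = 0.06 at 95% confidence, z = 1.960.
n = p̂(1−p̂)(z/E)² = 0.471 × 0.529 × (1.960/0.06)² = 265.88
Round up: n = 266.

266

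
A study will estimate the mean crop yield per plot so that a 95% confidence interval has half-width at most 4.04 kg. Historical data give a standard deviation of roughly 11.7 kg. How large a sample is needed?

For a mean, the margin of error is E = z·σ/√n, so n = (zσ/E)².
At 95% confidence, z = 1.960.
n = (1.960 × 11.7 / 4.04)² = 32.22
Round up: n = 33.

33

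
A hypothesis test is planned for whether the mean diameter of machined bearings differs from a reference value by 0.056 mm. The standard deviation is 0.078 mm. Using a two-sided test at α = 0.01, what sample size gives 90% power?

29

For a one-sample z-test, n = ((z_{α/2} + z_β)·σ/δ)².
z_{α/2} = 2.576 (two-sided α = 0.01); z_β = 1.282 (power 90% → β = 0.1).
n = (3.858 × 0.078 / 0.056)² = 28.88
Round up: n = 29.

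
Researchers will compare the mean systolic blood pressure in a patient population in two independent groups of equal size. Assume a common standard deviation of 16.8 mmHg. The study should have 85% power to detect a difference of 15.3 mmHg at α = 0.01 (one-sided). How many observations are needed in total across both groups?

56 total

For two equal groups, n per group = 2·((z_α + z_β)·σ/δ)².
z_α = 2.326; z_β = 1.036 (power 85%).
n = 2 × (3.362 × 16.8 / 15.3)² = 2 × 13.63 = 27.26
Round up: n = 28 per group.
Total across both groups: 2 × 28 = 56.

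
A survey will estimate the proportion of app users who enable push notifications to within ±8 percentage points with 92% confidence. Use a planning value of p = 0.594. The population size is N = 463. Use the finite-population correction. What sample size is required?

For a proportion with margin E = 0.08 at 92% confidence, z = 1.751.
n = p̂(1−p̂)(z/E)² = 0.594 × 0.406 × (1.751/0.08)² = 115.53 — call this n₀.
Finite-population correction with N = 463: n = n₀ / (1 + (n₀−1)/N) = 115.53 / 1.247 = 92.65
Round up: n = 93.

93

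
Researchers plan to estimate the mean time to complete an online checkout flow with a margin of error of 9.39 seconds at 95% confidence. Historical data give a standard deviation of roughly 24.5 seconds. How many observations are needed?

For a mean, the margin of error is E = z·σ/√n, so n = (zσ/E)².
At 95% confidence, z = 1.960.
n = (1.960 × 24.5 / 9.39)² = 26.15
Round up: n = 27.

27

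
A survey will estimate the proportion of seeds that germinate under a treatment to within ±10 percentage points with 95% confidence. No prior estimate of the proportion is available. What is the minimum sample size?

For a proportion with margin E = 0.1 at 95% confidence, z = 1.960.
With no prior estimate, use p = 0.5, which maximizes p(1−p) at 0.25.
n = 0.25 × (z/E)² = 0.25 × (1.960/0.1)² = 96.04
Round up: n = 97.

97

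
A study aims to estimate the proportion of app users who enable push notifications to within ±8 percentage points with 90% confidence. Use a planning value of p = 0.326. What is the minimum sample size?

93

For a proportion with margin E = 0.08 at 90% confidence, z = 1.645.
n = p̂(1−p̂)(z/E)² = 0.326 × 0.674 × (1.645/0.08)² = 92.90
Round up: n = 93.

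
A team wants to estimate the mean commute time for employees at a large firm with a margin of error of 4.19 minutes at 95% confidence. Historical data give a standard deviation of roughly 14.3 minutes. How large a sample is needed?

n = 45

For a mean, the margin of error is E = z·σ/√n, so n = (zσ/E)².
At 95% confidence, z = 1.960.
n = (1.960 × 14.3 / 4.19)² = 44.75
Round up: n = 45.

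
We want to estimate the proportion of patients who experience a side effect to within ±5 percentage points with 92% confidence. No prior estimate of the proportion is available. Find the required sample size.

For a proportion with margin E = 0.05 at 92% confidence, z = 1.751.
With no prior estimate, use p = 0.5, which maximizes p(1−p) at 0.25.
n = 0.25 × (z/E)² = 0.25 × (1.751/0.05)² = 306.60
Round up: n = 307.

n = 307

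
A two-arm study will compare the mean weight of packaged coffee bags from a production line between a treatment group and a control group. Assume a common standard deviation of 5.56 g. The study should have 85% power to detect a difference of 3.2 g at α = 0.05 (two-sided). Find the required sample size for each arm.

55 per group

For two equal groups, n per group = 2·((z_{α/2} + z_β)·σ/δ)².
z_{α/2} = 1.960; z_β = 1.036 (power 85%).
n = 2 × (2.996 × 5.56 / 3.2)² = 2 × 27.10 = 54.20
Round up: n = 55 per group.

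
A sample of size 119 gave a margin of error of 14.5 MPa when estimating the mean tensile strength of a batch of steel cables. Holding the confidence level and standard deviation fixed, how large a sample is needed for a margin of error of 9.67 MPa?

Margin of error scales as 1/√n, so n₂ = n₁·(E₁/E₂)².
n₂ = 119 × (14.5/9.67)² = 119 × 2.248 = 267.51
Round up: n₂ = 268.

268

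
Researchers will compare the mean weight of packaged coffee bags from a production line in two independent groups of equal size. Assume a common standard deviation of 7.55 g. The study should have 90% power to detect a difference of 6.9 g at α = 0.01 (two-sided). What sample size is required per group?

36 per group

For two equal groups, n per group = 2·((z_{α/2} + z_β)·σ/δ)².
z_{α/2} = 2.576; z_β = 1.282 (power 90%).
n = 2 × (3.858 × 7.55 / 6.9)² = 2 × 17.82 = 35.64
Round up: n = 36 per group.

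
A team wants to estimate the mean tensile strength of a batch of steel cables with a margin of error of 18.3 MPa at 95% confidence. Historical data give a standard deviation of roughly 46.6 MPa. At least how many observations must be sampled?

For a mean, the margin of error is E = z·σ/√n, so n = (zσ/E)².
At 95% confidence, z = 1.960.
n = (1.960 × 46.6 / 18.3)² = 24.91
Round up: n = 25.

25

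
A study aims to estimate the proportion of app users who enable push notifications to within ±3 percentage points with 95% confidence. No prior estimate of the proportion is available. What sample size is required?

n = 1068

For a proportion with margin E = 0.03 at 95% confidence, z = 1.960.
With no prior estimate, use p = 0.5, which maximizes p(1−p) at 0.25.
n = 0.25 × (z/E)² = 0.25 × (1.960/0.03)² = 1067.11
Round up: n = 1068.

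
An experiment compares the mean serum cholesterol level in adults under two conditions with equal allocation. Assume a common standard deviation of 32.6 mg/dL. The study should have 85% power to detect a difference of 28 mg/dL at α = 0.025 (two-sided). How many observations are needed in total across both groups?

For two equal groups, n per group = 2·((z_{α/2} + z_β)·σ/δ)².
z_{α/2} = 2.241; z_β = 1.036 (power 85%).
n = 2 × (3.277 × 32.6 / 28)² = 2 × 14.56 = 29.12
Round up: n = 30 per group.
Total across both groups: 2 × 30 = 60.

60 total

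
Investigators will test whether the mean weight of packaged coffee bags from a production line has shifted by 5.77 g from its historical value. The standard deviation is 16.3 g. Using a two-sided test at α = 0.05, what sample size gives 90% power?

84

For a one-sample z-test, n = ((z_{α/2} + z_β)·σ/δ)².
z_{α/2} = 1.960 (two-sided α = 0.05); z_β = 1.282 (power 90% → β = 0.1).
n = (3.242 × 16.3 / 5.77)² = 83.88
Round up: n = 84.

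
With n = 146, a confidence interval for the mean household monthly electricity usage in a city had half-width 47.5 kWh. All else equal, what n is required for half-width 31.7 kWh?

Margin of error scales as 1/√n, so n₂ = n₁·(E₁/E₂)².
n₂ = 146 × (47.5/31.7)² = 146 × 2.245 = 327.77
Round up: n₂ = 328.

328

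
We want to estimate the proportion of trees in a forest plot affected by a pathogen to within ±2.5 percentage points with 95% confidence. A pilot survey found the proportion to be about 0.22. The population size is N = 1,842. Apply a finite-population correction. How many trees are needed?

For a proportion with margin E = 0.025 at 95% confidence, z = 1.960.
n = p̂(1−p̂)(z/E)² = 0.22 × 0.78 × (1.960/0.025)² = 1054.75 — call this n₀.
Finite-population correction with N = 1,842: n = n₀ / (1 + (n₀−1)/N) = 1054.75 / 1.572 = 670.96
Round up: n = 671.

671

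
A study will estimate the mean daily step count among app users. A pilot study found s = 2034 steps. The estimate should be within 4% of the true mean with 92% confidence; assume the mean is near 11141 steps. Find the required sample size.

n = 64

For a mean, the margin of error is E = z·σ/√n, so n = (zσ/E)².
At 92% confidence, z = 1.751.
E = 4% of 11141 = 445.6 steps.
n = (1.751 × 2034 / 445.6)² = 63.87
Round up: n = 64.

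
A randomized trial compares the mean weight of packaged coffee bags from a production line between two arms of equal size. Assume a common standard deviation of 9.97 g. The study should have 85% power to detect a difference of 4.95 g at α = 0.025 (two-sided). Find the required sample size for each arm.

88 per group

For two equal groups, n per group = 2·((z_{α/2} + z_β)·σ/δ)².
z_{α/2} = 2.241; z_β = 1.036 (power 85%).
n = 2 × (3.277 × 9.97 / 4.95)² = 2 × 43.56 = 87.12
Round up: n = 88 per group.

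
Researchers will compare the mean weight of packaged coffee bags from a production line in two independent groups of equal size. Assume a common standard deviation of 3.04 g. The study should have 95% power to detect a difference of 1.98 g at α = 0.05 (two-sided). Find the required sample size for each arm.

For two equal groups, n per group = 2·((z_{α/2} + z_β)·σ/δ)².
z_{α/2} = 1.960; z_β = 1.645 (power 95%).
n = 2 × (3.605 × 3.04 / 1.98)² = 2 × 30.64 = 61.28
Round up: n = 62 per group.

62 per group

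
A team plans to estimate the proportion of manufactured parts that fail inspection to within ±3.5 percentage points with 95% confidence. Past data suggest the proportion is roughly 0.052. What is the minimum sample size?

For a proportion with margin E = 0.035 at 95% confidence, z = 1.960.
n = p̂(1−p̂)(z/E)² = 0.052 × 0.948 × (1.960/0.035)² = 154.59
Round up: n = 155.

155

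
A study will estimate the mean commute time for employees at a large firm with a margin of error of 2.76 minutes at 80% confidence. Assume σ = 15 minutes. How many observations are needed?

n = 49

For a mean, the margin of error is E = z·σ/√n, so n = (zσ/E)².
At 80% confidence, z = 1.282.
n = (1.282 × 15 / 2.76)² = 48.54
Round up: n = 49.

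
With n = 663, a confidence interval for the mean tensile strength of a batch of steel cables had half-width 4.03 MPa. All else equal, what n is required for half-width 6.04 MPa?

Margin of error scales as 1/√n, so n₂ = n₁·(E₁/E₂)².
n₂ = 663 × (4.03/6.04)² = 663 × 0.4452 = 295.17
Round up: n₂ = 296.

296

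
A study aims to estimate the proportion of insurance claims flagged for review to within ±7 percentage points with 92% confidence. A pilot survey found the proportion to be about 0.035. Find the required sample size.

n = 22

For a proportion with margin E = 0.07 at 92% confidence, z = 1.751.
n = p̂(1−p̂)(z/E)² = 0.035 × 0.965 × (1.751/0.07)² = 21.13
Round up: n = 22.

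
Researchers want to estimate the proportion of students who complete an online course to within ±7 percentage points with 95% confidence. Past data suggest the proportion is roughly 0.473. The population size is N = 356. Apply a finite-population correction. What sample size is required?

For a proportion with margin E = 0.07 at 95% confidence, z = 1.960.
n = p̂(1−p̂)(z/E)² = 0.473 × 0.527 × (1.960/0.07)² = 195.43 — call this n₀.
Finite-population correction with N = 356: n = n₀ / (1 + (n₀−1)/N) = 195.43 / 1.546 = 126.41
Round up: n = 127.

n = 127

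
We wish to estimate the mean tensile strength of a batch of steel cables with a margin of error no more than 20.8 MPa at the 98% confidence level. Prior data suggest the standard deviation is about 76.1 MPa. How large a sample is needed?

For a mean, the margin of error is E = z·σ/√n, so n = (zσ/E)².
At 98% confidence, z = 2.326.
n = (2.326 × 76.1 / 20.8)² = 72.42
Round up: n = 73.

n = 73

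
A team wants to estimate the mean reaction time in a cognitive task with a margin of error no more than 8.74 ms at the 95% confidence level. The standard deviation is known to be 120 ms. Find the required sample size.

725

For a mean, the margin of error is E = z·σ/√n, so n = (zσ/E)².
At 95% confidence, z = 1.960.
n = (1.960 × 120 / 8.74)² = 724.19
Round up: n = 725.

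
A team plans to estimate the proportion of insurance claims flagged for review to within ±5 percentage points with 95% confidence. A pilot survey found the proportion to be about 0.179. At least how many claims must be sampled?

226

For a proportion with margin E = 0.05 at 95% confidence, z = 1.960.
n = p̂(1−p̂)(z/E)² = 0.179 × 0.821 × (1.960/0.05)² = 225.82
Round up: n = 226.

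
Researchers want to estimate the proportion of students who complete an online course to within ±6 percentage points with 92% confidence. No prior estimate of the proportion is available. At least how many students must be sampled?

213

For a proportion with margin E = 0.06 at 92% confidence, z = 1.751.
With no prior estimate, use p = 0.5, which maximizes p(1−p) at 0.25.
n = 0.25 × (z/E)² = 0.25 × (1.751/0.06)² = 212.92
Round up: n = 213.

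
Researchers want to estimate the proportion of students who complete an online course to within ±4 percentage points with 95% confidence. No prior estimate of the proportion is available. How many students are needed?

For a proportion with margin E = 0.04 at 95% confidence, z = 1.960.
With no prior estimate, use p = 0.5, which maximizes p(1−p) at 0.25.
n = 0.25 × (z/E)² = 0.25 × (1.960/0.04)² = 600.25
Round up: n = 601.

601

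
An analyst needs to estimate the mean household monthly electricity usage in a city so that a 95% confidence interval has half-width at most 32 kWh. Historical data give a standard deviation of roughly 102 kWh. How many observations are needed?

n = 40

For a mean, the margin of error is E = z·σ/√n, so n = (zσ/E)².
At 95% confidence, z = 1.960.
n = (1.960 × 102 / 32)² = 39.03
Round up: n = 40.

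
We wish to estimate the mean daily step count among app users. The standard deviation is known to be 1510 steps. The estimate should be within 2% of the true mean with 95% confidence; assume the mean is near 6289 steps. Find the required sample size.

For a mean, the margin of error is E = z·σ/√n, so n = (zσ/E)².
At 95% confidence, z = 1.960.
E = 2% of 6289 = 125.8 steps.
n = (1.960 × 1510 / 125.8)² = 553.66
Round up: n = 554.

n = 554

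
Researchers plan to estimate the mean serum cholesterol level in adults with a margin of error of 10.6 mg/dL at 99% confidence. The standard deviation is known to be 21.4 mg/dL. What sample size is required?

28

For a mean, the margin of error is E = z·σ/√n, so n = (zσ/E)².
At 99% confidence, z = 2.576.
n = (2.576 × 21.4 / 10.6)² = 27.05
Round up: n = 28.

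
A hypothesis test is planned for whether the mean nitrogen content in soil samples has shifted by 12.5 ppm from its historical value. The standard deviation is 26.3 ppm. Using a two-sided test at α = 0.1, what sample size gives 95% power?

For a one-sample z-test, n = ((z_{α/2} + z_β)·σ/δ)².
z_{α/2} = 1.645 (two-sided α = 0.1); z_β = 1.645 (power 95% → β = 0.05).
n = (3.290 × 26.3 / 12.5)² = 47.92
Round up: n = 48.

n = 48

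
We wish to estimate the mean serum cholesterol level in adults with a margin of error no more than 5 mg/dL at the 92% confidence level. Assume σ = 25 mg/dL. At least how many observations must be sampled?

For a mean, the margin of error is E = z·σ/√n, so n = (zσ/E)².
At 92% confidence, z = 1.751.
n = (1.751 × 25 / 5)² = 76.65
Round up: n = 77.

77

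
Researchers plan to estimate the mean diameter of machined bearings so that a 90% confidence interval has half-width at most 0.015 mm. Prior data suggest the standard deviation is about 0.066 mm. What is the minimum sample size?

For a mean, the margin of error is E = z·σ/√n, so n = (zσ/E)².
At 90% confidence, z = 1.645.
n = (1.645 × 0.066 / 0.015)² = 52.39
Round up: n = 53.

53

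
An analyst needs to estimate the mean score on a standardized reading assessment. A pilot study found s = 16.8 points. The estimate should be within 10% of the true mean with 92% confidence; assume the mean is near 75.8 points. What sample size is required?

For a mean, the margin of error is E = z·σ/√n, so n = (zσ/E)².
At 92% confidence, z = 1.751.
E = 10% of 75.8 = 7.58 points.
n = (1.751 × 16.8 / 7.58)² = 15.06
Round up: n = 16.

16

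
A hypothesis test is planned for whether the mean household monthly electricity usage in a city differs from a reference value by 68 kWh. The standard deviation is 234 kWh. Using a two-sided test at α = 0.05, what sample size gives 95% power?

154

For a one-sample z-test, n = ((z_{α/2} + z_β)·σ/δ)².
z_{α/2} = 1.960 (two-sided α = 0.05); z_β = 1.645 (power 95% → β = 0.05).
n = (3.605 × 234 / 68)² = 153.89
Round up: n = 154.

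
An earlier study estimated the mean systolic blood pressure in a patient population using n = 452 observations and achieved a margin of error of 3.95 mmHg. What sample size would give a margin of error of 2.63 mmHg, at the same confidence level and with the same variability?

Margin of error scales as 1/√n, so n₂ = n₁·(E₁/E₂)².
n₂ = 452 × (3.95/2.63)² = 452 × 2.256 = 1019.71
Round up: n₂ = 1020.

n = 1020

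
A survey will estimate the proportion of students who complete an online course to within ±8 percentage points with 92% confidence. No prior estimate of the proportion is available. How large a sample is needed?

For a proportion with margin E = 0.08 at 92% confidence, z = 1.751.
With no prior estimate, use p = 0.5, which maximizes p(1−p) at 0.25.
n = 0.25 × (z/E)² = 0.25 × (1.751/0.08)² = 119.77
Round up: n = 120.

120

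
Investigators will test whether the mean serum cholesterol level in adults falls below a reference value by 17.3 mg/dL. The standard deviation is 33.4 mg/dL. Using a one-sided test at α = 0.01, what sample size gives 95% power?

For a one-sample z-test, n = ((z_α + z_β)·σ/δ)².
z_α = 2.326 (one-sided α = 0.01); z_β = 1.645 (power 95% → β = 0.05).
n = (3.971 × 33.4 / 17.3)² = 58.78
Round up: n = 59.

n = 59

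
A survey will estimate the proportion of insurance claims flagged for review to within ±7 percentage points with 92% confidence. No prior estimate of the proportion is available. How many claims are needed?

For a proportion with margin E = 0.07 at 92% confidence, z = 1.751.
With no prior estimate, use p = 0.5, which maximizes p(1−p) at 0.25.
n = 0.25 × (z/E)² = 0.25 × (1.751/0.07)² = 156.43
Round up: n = 157.

157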